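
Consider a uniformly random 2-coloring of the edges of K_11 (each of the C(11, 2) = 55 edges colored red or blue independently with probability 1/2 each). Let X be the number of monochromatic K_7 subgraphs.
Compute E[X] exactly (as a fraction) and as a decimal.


Let X = Σ_S X_S over the C(11, 7) = 330 subsets S of size 7, where X_S = 1 if the K_7 on S is monochromatic.
For a fixed S, the K_7 on S has C(7, 2) = 21 edges. P[all 21 edges red] = (1/2)^21, and likewise for blue, so P[monochromatic] = 2·(1/2)^21 = 2^{1 − 21} = 1/1048576.
By linearity of expectation: E[X] = C(11, 7) · 2^{1 − 21} = 330 · 1/1048576 = 165/524288.
Numerically: E[X] ≈ 0.0003.

E[X] = C(11,7)·2^(1−C(7,2)) = 165/524288 ≈ 0.0003.


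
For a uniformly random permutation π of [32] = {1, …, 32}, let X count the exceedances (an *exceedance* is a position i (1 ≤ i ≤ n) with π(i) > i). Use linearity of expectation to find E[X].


Write X = Σ_{i=1}^{32} X_i, where X_i = 1_{π(i) > i}.
For each fixed i, π(i) is uniform over {1, …, 32} (marginal of a uniform permutation), so P[π(i) > i] = (n − i)/n. Summing: Σ_{i=1}^{32} (n − i)/n = (0 + 1 + … + 31)/32 = 32(32 − 1)/(2·32) = (32 − 1)/2.
Hence E[X] = Σ_{i=1}^{32} (32 − i)/32 = 31/2 ≈ 15.5000.

E[X] = 31/2 = 15.5000.


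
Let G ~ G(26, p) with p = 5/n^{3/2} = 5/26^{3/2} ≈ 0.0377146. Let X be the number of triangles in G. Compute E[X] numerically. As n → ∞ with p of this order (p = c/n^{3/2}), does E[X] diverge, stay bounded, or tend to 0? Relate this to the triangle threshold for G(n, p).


Number of potential triangles: C(26, 3) = 2600.
Each occurs with probability p³ ≈ (0.0377146)³ ≈ 5.36450862e-05.
By linearity: E[X] = C(26, 3)·p³ ≈ 2600 · 5.36450862e-05 ≈ 0.139477.
Since α = 3/2 > 1, p = c/n^{3/2} = o(1/n) is below the triangle threshold p ~ 1/n. Asymptotically E[X] ~ (c³/6)·n^{3(1−α)} = (5³/6)·n^{-1.5} → 0, so by Markov's inequality G has no triangles w.h.p.

E[X] ≈ 0.139477; in regime p = Θ(1/n^{3/2}) E[X] tends to 0 (below the triangle threshold p ~ 1/n).


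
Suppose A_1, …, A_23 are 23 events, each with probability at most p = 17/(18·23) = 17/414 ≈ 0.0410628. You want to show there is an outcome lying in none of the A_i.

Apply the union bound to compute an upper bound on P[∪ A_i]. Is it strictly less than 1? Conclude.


Union bound: P[∪_{i=1}^{23} A_i] ≤ Σ_i P[A_i] ≤ 23·p = 23·(17/414) = 17/18.
Numerically: 17/18 ≈ 0.9444444.
Is 17/18 < 1? YES.
Since P[∪ A_i] ≤ 17/18 < 1, the complement has P[∩ A_i^c] ≥ 1 − 17/18 = 1/18 > 0, so some outcome avoids every A_i.

23·p = 17/18 ≈ 0.9444444; existence CERTIFIED by the union bound.


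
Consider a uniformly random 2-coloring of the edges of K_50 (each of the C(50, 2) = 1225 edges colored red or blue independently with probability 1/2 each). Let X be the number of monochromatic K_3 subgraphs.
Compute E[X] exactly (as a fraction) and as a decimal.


Let X = Σ_S X_S over the C(50, 3) = 19600 subsets S of size 3, where X_S = 1 if the K_3 on S is monochromatic.
For a fixed S, the K_3 on S has C(3, 2) = 3 edges. P[all 3 edges red] = (1/2)^3, and likewise for blue, so P[monochromatic] = 2·(1/2)^3 = 2^{1 − 3} = 1/4.
By linearity: E[X] = C(50, 3) · 2^{1 − 3} = 19600 · 1/4 = 4900.
Numerically: E[X] ≈ 4900.000.

E[X] = C(50,3)·2^(1−C(3,2)) = 4900 ≈ 4900.000.


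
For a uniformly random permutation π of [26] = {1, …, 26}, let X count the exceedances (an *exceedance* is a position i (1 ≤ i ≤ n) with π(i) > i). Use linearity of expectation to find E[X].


Write X = Σ_{i=1}^{26} X_i, where X_i = 1_{π(i) > i}.
For each fixed i, π(i) is uniform over {1, …, 26} (marginal of a uniform permutation), so P[π(i) > i] = (n − i)/n. Summing: Σ_{i=1}^{26} (n − i)/n = (0 + 1 + … + 25)/26 = 26(26 − 1)/(2·26) = (26 − 1)/2.
Hence E[X] = Σ_{i=1}^{26} (26 − i)/26 = 25/2 ≈ 12.50000.

E[X] = 25/2 = 12.50000.


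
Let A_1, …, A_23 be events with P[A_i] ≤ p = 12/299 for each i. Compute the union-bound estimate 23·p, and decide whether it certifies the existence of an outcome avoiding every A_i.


Union bound: P[∪_{i=1}^{23} A_i] ≤ Σ_i P[A_i] ≤ 23·p = 23·(12/299) = 12/13.
Numerically: 12/13 ≈ 0.923.
Is 12/13 < 1? YES.
Since P[∪ A_i] ≤ 12/13 < 1, the complement has P[∩ A_i^c] ≥ 1 − 12/13 = 1/13 > 0, so some outcome avoids every A_i.

23·p = 12/13 ≈ 0.923; existence CERTIFIED by the union bound.


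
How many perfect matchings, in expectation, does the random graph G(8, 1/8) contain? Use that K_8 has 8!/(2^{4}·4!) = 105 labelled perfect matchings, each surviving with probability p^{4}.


K_8 has 8!/(2^{4}·4!) = 105 labelled perfect matchings.
For each such perfect matching H, let X_H = 1 if all 4 edges of H are present in G. Then P[X_H = 1] = p^{4} = (1/8)^{4} = 1/4096.
By linearity: E[X] = Σ_H E[X_H] = 105 · p^{4} = 105 · 1/4096 = 105/4096.
Numerically: E[X] ≈ 0.0256348.

E[X] = 105 · (1/8)^{4} = 105/4096 ≈ 0.0256348.


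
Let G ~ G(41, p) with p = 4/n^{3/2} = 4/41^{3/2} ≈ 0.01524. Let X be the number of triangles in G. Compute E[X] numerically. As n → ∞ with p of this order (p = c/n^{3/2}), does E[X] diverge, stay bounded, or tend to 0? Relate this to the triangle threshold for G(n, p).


Number of potential triangles: C(41, 3) = 10660.
Each occurs with probability p³ ≈ (0.01524)³ ≈ 3.537143e-06.
By linearity: E[X] = C(41, 3)·p³ ≈ 10660 · 3.537143e-06 ≈ 0.0377.
Since α = 3/2 > 1, p = c/n^{3/2} = o(1/n) is below the triangle threshold p ~ 1/n. Asymptotically E[X] ~ (c³/6)·n^{3(1−α)} = (4³/6)·n^{-1.5} → 0, so by Markov's inequality G has no triangles w.h.p.

E[X] ≈ 0.0377; in regime p = Θ(1/n^{3/2}) E[X] tends to 0 (below the triangle threshold p ~ 1/n).


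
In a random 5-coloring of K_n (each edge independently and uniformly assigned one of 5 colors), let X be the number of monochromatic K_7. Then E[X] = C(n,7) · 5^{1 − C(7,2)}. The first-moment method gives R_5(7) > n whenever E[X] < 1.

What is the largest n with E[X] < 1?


We need C(n, 7) · 5^{1 − 21} < 1, i.e. C(n, 7) < 5^{21 − 1} = 95367431640625.
Check values of n near the boundary:
  n = 336: C(336, 7) = 90079147136880; 90079147136880 < 95367431640625? YES
  n = 337: C(337, 7) = 91989916924632; 91989916924632 < 95367431640625? YES
  n = 338: C(338, 7) = 93935323022736; 93935323022736 < 95367431640625? YES
  n = 339: C(339, 7) = 95915887062372; 95915887062372 < 95367431640625? NO
  n = 340: C(340, 7) = 97932136940560; 97932136940560 < 95367431640625? NO
The largest n with C(n, 7) < 95367431640625 is n = 338 (where E[X] = 93935323022736/95367431640625 ≈ 0.98498). Hence R_5(7) > 338, i.e. R_5(7) ≥ 339.

Largest n = 338; hence R_5(7) > 338.


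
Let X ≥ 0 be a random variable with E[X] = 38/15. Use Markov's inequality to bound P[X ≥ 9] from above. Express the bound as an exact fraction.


μ = E[X] = 38/15, a = 9.
Markov: P[X ≥ 9] ≤ μ/a = (38/15)/9 = 38/135.
Numerically: ≈ 0.28148.
(Since a = 9 > μ = 2.53333, the bound 38/135 is < 1 and informative.)

P[X ≥ 9] ≤ 38/135 ≈ 0.28148.


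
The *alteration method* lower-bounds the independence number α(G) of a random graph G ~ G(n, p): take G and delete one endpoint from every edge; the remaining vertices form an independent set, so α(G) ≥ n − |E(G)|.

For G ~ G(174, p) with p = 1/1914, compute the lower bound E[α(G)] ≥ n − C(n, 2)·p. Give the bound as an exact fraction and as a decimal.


E[|E(G)|] = C(174, 2)·p = 15051 · (1/1914) = 173/22.
E[α(G)] ≥ n − E[|E(G)|] = 174 − 173/22 = 3655/22.
Numerically: ≈ 166.13636.
(This is only a lower bound; the true E[α(G)] may be larger.)

E[α(G)] ≥ 3655/22 ≈ 166.13636.


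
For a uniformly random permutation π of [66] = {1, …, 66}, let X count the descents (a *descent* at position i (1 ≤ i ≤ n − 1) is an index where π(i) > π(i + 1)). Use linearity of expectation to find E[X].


Write X = Σ X_I over i = 1, …, 65, with X_I the indicator of one descent.
There are 65 indicators.
For each fixed i, the pair (π(i), π(i+1)) is a uniformly random ordered pair of distinct values from {1, …, 66}; by symmetry P[π(i) > π(i+1)] = 1/2.
By linearity: E[X] = 65 · (1/2) = (66 − 1) · (1/2) = 65/2 ≈ 32.5000.

E[X] = 65/2 = 32.5000.


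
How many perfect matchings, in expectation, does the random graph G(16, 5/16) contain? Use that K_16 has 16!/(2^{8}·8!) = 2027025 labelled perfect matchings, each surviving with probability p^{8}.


K_16 has 16!/(2^{8}·8!) = 2027025 labelled perfect matchings.
For each such perfect matching H, let X_H = 1 if all 8 edges of H are present in G. Then P[X_H = 1] = p^{8} = (5/16)^{8} = 390625/4294967296.
By linearity: E[X] = Σ_H E[X_H] = 2027025 · p^{8} = 2027025 · 390625/4294967296 = 791806640625/4294967296.
Numerically: E[X] ≈ 184.36.

E[X] = 2027025 · (5/16)^{8} = 791806640625/4294967296 ≈ 184.36.


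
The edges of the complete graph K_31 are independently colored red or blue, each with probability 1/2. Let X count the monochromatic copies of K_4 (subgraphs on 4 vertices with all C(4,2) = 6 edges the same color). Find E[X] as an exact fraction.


Let X = Σ_S X_S over the C(31, 4) = 31465 subsets S of size 4, where X_S = 1 if the K_4 on S is monochromatic.
For a fixed S, the K_4 on S has C(4, 2) = 6 edges. P[all 6 edges red] = (1/2)^6, and likewise for blue, so P[monochromatic] = 2·(1/2)^6 = 2^{1 − 6} = 1/32.
By linearity of expectation: E[X] = C(31, 4) · 2^{1 − 6} = 31465 · 1/32 = 31465/32.
Numerically: E[X] ≈ 983.281.

E[X] = C(31,4)·2^(1−C(4,2)) = 31465/32 ≈ 983.281.


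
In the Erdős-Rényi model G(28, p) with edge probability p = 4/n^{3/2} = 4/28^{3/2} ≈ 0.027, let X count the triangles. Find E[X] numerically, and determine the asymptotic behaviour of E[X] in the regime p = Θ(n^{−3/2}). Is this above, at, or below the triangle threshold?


Number of potential triangles: C(28, 3) = 3276.
Each occurs with probability p³ ≈ (0.027)³ ≈ 1.967745e-05.
By linearity: E[X] = C(28, 3)·p³ ≈ 3276 · 1.967745e-05 ≈ 0.0645.
Since α = 3/2 > 1, p = c/n^{3/2} = o(1/n) is below the triangle threshold p ~ 1/n. Asymptotically E[X] ~ (c³/6)·n^{3(1−α)} = (4³/6)·n^{-1.5} → 0, so by Markov's inequality G has no triangles w.h.p.

E[X] ≈ 0.0645; in regime p = Θ(1/n^{3/2}) E[X] tends to 0 (below the triangle threshold p ~ 1/n).


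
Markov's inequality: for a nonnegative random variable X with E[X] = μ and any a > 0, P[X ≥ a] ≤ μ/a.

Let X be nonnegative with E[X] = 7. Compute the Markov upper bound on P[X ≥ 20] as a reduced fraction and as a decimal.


μ = E[X] = 7, a = 20.
Markov: P[X ≥ 20] ≤ μ/a = (7)/20 = 7/20.
Numerically: ≈ 0.3500.
(Since a = 20 > μ = 7.0000, the bound 7/20 is < 1 and informative.)

P[X ≥ 20] ≤ 7/20 ≈ 0.3500.


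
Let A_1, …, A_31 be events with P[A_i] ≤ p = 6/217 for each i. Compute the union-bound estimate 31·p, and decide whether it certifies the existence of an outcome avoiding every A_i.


Union bound: P[∪_{i=1}^{31} A_i] ≤ Σ_i P[A_i] ≤ 31·p = 31·(6/217) = 6/7.
Numerically: 6/7 ≈ 0.8571.
Is 6/7 < 1? YES.
Since P[∪ A_i] ≤ 6/7 < 1, the complement has P[∩ A_i^c] ≥ 1 − 6/7 = 1/7 > 0, so some outcome avoids every A_i.

31·p = 6/7 ≈ 0.8571; existence CERTIFIED by the union bound.


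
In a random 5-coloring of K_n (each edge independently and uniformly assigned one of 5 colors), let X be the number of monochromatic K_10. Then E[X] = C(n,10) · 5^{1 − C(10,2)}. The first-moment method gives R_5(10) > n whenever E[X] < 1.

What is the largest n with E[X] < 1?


We need C(n, 10) · 5^{1 − 45} < 1, i.e. C(n, 10) < 5^{45 − 1} = 5684341886080801486968994140625.
Check values of n near the boundary:
  n = 5386: C(5386, 10) = 5613966214234562222231428510561; 5613966214234562222231428510561 < 5684341886080801486968994140625? YES
  n = 5387: C(5387, 10) = 5624406917627224603154306376491; 5624406917627224603154306376491 < 5684341886080801486968994140625? YES
  n = 5388: C(5388, 10) = 5634865093375880654852250419586; 5634865093375880654852250419586 < 5684341886080801486968994140625? YES
  n = 5389: C(5389, 10) = 5645340767466558997768874792926; 5645340767466558997768874792926 < 5684341886080801486968994140625? YES
  n = 5390: C(5390, 10) = 5655833965919099070255434039753; 5655833965919099070255434039753 < 5684341886080801486968994140625? YES
  n = 5391: C(5391, 10) = 5666344714787188828795213697883; 5666344714787188828795213697883 < 5684341886080801486968994140625? YES
  n = 5392: C(5392, 10) = 5676873040158402483252283957448; 5676873040158402483252283957448 < 5684341886080801486968994140625? YES
  n = 5393: C(5393, 10) = 5687418968154238267170642278008; 5687418968154238267170642278008 < 5684341886080801486968994140625? NO
  n = 5394: C(5394, 10) = 5697982524930156243149785372878; 5697982524930156243149785372878 < 5684341886080801486968994140625? NO
The largest n with C(n, 10) < 5684341886080801486968994140625 is n = 5392 (where E[X] = 5676873040158402483252283957448/5684341886080801486968994140625 ≈ 0.999). Hence R_5(10) > 5392, i.e. R_5(10) ≥ 5393.

Largest n = 5392; hence R_5(10) > 5392.


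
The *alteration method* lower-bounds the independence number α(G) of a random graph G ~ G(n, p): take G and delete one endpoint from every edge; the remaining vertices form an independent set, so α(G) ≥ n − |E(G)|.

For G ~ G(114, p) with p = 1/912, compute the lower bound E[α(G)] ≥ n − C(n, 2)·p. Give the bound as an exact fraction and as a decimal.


E[|E(G)|] = C(114, 2)·p = 6441 · (1/912) = 113/16.
E[α(G)] ≥ n − E[|E(G)|] = 114 − 113/16 = 1711/16.
Numerically: ≈ 106.937500.
(This is only a lower bound; the true E[α(G)] may be larger.)

E[α(G)] ≥ 1711/16 ≈ 106.937500.


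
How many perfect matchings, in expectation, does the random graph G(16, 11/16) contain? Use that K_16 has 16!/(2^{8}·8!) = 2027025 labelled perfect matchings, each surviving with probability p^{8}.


K_16 has 16!/(2^{8}·8!) = 2027025 labelled perfect matchings.
For each such perfect matching H, let X_H = 1 if all 8 edges of H are present in G. Then P[X_H = 1] = p^{8} = (11/16)^{8} = 214358881/4294967296.
By linearity: E[X] = Σ_H E[X_H] = 2027025 · p^{8} = 2027025 · 214358881/4294967296 = 434510810759025/4294967296.
Numerically: E[X] ≈ 1.0117e+05.

E[X] = 2027025 · (11/16)^{8} = 434510810759025/4294967296 ≈ 1.0117e+05.


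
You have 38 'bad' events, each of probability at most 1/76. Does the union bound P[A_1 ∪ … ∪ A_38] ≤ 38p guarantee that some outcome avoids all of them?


Union bound: P[∪_{i=1}^{38} A_i] ≤ Σ_i P[A_i] ≤ 38·p = 38·(1/76) = 1/2.
Numerically: 1/2 ≈ 0.500000.
Is 1/2 < 1? YES.
Since P[∪ A_i] ≤ 1/2 < 1, the complement has P[∩ A_i^c] ≥ 1 − 1/2 = 1/2 > 0, so some outcome avoids every A_i.

38·p = 1/2 ≈ 0.500000; existence CERTIFIED by the union bound.


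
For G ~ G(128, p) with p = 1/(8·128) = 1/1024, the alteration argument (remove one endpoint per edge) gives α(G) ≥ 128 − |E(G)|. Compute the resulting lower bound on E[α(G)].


E[|E(G)|] = C(128, 2)·p = 8128 · (1/1024) = 127/16.
E[α(G)] ≥ n − E[|E(G)|] = 128 − 127/16 = 1921/16.
Numerically: ≈ 120.062.
(This is only a lower bound; the true E[α(G)] may be larger.)

E[α(G)] ≥ 1921/16 ≈ 120.062.


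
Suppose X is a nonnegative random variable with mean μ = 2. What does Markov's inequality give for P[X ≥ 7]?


μ = E[X] = 2, a = 7.
Markov: P[X ≥ 7] ≤ μ/a = (2)/7 = 2/7.
Numerically: ≈ 0.28571.
(Since a = 7 > μ = 2.00000, the bound 2/7 is < 1 and informative.)

P[X ≥ 7] ≤ 2/7 ≈ 0.28571.


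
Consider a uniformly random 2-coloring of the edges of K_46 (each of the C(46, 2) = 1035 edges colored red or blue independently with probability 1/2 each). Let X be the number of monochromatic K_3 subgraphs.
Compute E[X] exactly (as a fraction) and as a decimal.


Let X = Σ_S X_S over the C(46, 3) = 15180 subsets S of size 3, where X_S = 1 if the K_3 on S is monochromatic.
For a fixed S, the K_3 on S has C(3, 2) = 3 edges. P[all 3 edges red] = (1/2)^3, and likewise for blue, so P[monochromatic] = 2·(1/2)^3 = 2^{1 − 3} = 1/4.
By linearity of expectation: E[X] = C(46, 3) · 2^{1 − 3} = 15180 · 1/4 = 3795.
Numerically: E[X] ≈ 3795.0000.

E[X] = C(46,3)·2^(1−C(3,2)) = 3795 ≈ 3795.0000.


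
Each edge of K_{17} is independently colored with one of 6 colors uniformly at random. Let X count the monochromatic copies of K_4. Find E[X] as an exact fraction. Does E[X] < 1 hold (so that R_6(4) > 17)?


E[X] = C(17, 4) · 6^{1 − 6} = 2380 · 6^{−5} = 2380/7776.
As a reduced fraction: E[X] = 595/1944 ≈ 0.3061.
Is E[X] < 1? YES.
Since E[X] < 1, there exists a 6-coloring of K_{17} with no monochromatic K_4; hence R_6(4) > 17.

E[X] = 595/1944 ≈ 0.3061; E[X] < 1, so R_6(4) > 17.


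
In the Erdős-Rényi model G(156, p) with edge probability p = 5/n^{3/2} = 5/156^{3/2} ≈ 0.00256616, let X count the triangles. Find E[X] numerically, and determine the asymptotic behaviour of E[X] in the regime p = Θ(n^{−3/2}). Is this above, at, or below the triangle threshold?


Number of potential triangles: C(156, 3) = 620620.
Each occurs with probability p³ ≈ (0.00256616)³ ≈ 1.68985453e-08.
By linearity: E[X] = C(156, 3)·p³ ≈ 620620 · 1.68985453e-08 ≈ 0.010488.
Since α = 3/2 > 1, p = c/n^{3/2} = o(1/n) is below the triangle threshold p ~ 1/n. Asymptotically E[X] ~ (c³/6)·n^{3(1−α)} = (5³/6)·n^{-1.5} → 0, so by Markov's inequality G has no triangles w.h.p.

E[X] ≈ 0.010488; in regime p = Θ(1/n^{3/2}) E[X] tends to 0 (below the triangle threshold p ~ 1/n).


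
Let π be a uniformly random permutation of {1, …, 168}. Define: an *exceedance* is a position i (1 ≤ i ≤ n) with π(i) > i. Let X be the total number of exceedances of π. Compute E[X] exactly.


Write X = Σ_{i=1}^{168} X_i, where X_i = 1_{π(i) > i}.
For each fixed i, π(i) is uniform over {1, …, 168} (marginal of a uniform permutation), so P[π(i) > i] = (n − i)/n. Summing: Σ_{i=1}^{168} (n − i)/n = (0 + 1 + … + 167)/168 = 168(168 − 1)/(2·168) = (168 − 1)/2.
Hence E[X] = Σ_{i=1}^{168} (168 − i)/168 = 167/2 ≈ 83.50000.

E[X] = 167/2 = 83.50000.


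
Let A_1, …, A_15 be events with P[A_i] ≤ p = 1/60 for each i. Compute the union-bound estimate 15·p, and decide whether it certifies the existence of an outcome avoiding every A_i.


Union bound: P[∪_{i=1}^{15} A_i] ≤ Σ_i P[A_i] ≤ 15·p = 15·(1/60) = 1/4.
Numerically: 1/4 ≈ 0.2500.
Is 1/4 < 1? YES.
Since P[∪ A_i] ≤ 1/4 < 1, the complement has P[∩ A_i^c] ≥ 1 − 1/4 = 3/4 > 0, so some outcome avoids every A_i.

15·p = 1/4 ≈ 0.2500; existence CERTIFIED by the union bound.


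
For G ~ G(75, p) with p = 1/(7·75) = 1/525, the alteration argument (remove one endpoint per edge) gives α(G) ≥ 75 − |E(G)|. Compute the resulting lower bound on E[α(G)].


E[|E(G)|] = C(75, 2)·p = 2775 · (1/525) = 37/7.
E[α(G)] ≥ n − E[|E(G)|] = 75 − 37/7 = 488/7.
Numerically: ≈ 69.714.
(This is only a lower bound; the true E[α(G)] may be larger.)

E[α(G)] ≥ 488/7 ≈ 69.714.


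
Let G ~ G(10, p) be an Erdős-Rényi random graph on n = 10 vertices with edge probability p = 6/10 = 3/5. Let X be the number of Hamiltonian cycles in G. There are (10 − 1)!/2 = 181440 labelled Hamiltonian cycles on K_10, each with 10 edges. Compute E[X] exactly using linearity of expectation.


K_10 has (10 − 1)!/2 = 181440 labelled Hamiltonian cycles.
For each such Hamiltonian cycle H, let X_H = 1 if all 10 edges of H are present in G. Then P[X_H = 1] = p^{10} = (3/5)^{10} = 59049/9765625.
By linearity of expectation: E[X] = Σ_H E[X_H] = 181440 · p^{10} = 181440 · 59049/9765625 = 2142770112/1953125.
Numerically: E[X] ≈ 1097.1.

E[X] = 181440 · (3/5)^{10} = 2142770112/1953125 ≈ 1097.1.


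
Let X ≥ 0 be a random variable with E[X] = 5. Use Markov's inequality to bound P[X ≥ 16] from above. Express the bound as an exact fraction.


μ = E[X] = 5, a = 16.
Markov: P[X ≥ 16] ≤ μ/a = (5)/16 = 5/16.
Numerically: ≈ 0.312.
(Since a = 16 > μ = 5.000, the bound 5/16 is < 1 and informative.)

P[X ≥ 16] ≤ 5/16 ≈ 0.312.


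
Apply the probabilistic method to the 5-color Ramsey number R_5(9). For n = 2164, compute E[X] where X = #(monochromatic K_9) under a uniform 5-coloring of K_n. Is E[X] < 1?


E[X] = C(2164, 9) · 5^{1 − 36} = 2820446946663120530187432 · 5^{−35} = 2820446946663120530187432/2910383045673370361328125.
As a reduced fraction: E[X] = 2820446946663120530187432/2910383045673370361328125 ≈ 0.9691.
Is E[X] < 1? YES.
Since E[X] < 1, there exists a 5-coloring of K_{2164} with no monochromatic K_9; hence R_5(9) > 2164.

E[X] = 2820446946663120530187432/2910383045673370361328125 ≈ 0.9691; E[X] < 1, so R_5(9) > 2164.


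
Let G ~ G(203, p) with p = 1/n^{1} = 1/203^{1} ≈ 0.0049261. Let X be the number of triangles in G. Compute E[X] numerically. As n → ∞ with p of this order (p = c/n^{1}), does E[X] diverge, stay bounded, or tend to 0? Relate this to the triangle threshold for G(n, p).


Number of potential triangles: C(203, 3) = 1373701.
Each occurs with probability p³ ≈ (0.0049261)³ ≈ 1.1953962e-07.
By linearity: E[X] = C(203, 3)·p³ ≈ 1373701 · 1.1953962e-07 ≈ 0.16421.
Here α = 1, so p = 1/n is exactly at the triangle threshold p ~ 1/n. Asymptotically E[X] → c³/6 = 1³/6 = 1/6 ≈ 0.16667, a bounded constant. In this regime the triangle count is asymptotically Poisson(c³/6).

E[X] ≈ 0.16421; in regime p = Θ(1/n^{1}) E[X] stays bounded (at the triangle threshold p ~ 1/n).


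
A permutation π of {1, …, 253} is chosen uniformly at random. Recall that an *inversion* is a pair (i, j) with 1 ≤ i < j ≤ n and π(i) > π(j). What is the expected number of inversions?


Write X = Σ X_I over the C(253, 2) = 31878 pairs i < j, with X_I the indicator of one inversion.
There are 31878 indicators.
For each fixed pair i < j, the values π(i) and π(j) are two distinct elements of {1, …, 253} in uniformly random order; by symmetry P[π(i) > π(j)] = 1/2.
By linearity: E[X] = 31878 · (1/2) = C(253, 2) · (1/2) = 31878/2 = 15939 ≈ 15939.0000.

E[X] = 15939 = 15939.0000.


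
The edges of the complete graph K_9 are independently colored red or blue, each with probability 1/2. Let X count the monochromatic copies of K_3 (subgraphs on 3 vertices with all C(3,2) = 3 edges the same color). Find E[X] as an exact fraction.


Let X = Σ_S X_S over the C(9, 3) = 84 subsets S of size 3, where X_S = 1 if the K_3 on S is monochromatic.
For a fixed S, the K_3 on S has C(3, 2) = 3 edges. P[all 3 edges red] = (1/2)^3, and likewise for blue, so P[monochromatic] = 2·(1/2)^3 = 2^{1 − 3} = 1/4.
By linearity: E[X] = C(9, 3) · 2^{1 − 3} = 84 · 1/4 = 21.
Numerically: E[X] ≈ 21.000.

E[X] = C(9,3)·2^(1−C(3,2)) = 21 ≈ 21.000.


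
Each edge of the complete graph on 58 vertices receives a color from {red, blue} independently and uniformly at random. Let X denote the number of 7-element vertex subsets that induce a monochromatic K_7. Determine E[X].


Let X = Σ_S X_S over the C(58, 7) = 300674088 subsets S of size 7, where X_S = 1 if the K_7 on S is monochromatic.
For a fixed S, the K_7 on S has C(7, 2) = 21 edges. P[all 21 edges red] = (1/2)^21, and likewise for blue, so P[monochromatic] = 2·(1/2)^21 = 2^{1 − 21} = 1/1048576.
Summing: E[X] = C(58, 7) · 2^{1 − 21} = 300674088 · 1/1048576 = 37584261/131072.
Numerically: E[X] ≈ 286.74516.

E[X] = C(58,7)·2^(1−C(7,2)) = 37584261/131072 ≈ 286.74516.


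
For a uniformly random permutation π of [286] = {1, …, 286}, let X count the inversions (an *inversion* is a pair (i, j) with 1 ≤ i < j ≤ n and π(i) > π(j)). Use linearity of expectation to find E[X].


Write X = Σ X_I over the C(286, 2) = 40755 pairs i < j, with X_I the indicator of one inversion.
There are 40755 indicators.
For each fixed pair i < j, the values π(i) and π(j) are two distinct elements of {1, …, 286} in uniformly random order; by symmetry P[π(i) > π(j)] = 1/2.
By linearity: E[X] = 40755 · (1/2) = C(286, 2) · (1/2) = 40755/2 = 40755/2 ≈ 20377.500.

E[X] = 40755/2 = 20377.500.


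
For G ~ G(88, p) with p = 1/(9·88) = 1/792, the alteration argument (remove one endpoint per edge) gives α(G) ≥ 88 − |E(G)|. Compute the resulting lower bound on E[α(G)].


E[|E(G)|] = C(88, 2)·p = 3828 · (1/792) = 29/6.
E[α(G)] ≥ n − E[|E(G)|] = 88 − 29/6 = 499/6.
Numerically: ≈ 83.16667.
(This is only a lower bound; the true E[α(G)] may be larger.)

E[α(G)] ≥ 499/6 ≈ 83.16667.


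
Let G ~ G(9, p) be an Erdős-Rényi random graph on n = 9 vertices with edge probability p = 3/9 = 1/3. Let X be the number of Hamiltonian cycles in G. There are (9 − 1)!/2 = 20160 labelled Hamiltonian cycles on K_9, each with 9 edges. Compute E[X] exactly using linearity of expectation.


K_9 has (9 − 1)!/2 = 20160 labelled Hamiltonian cycles.
For each such Hamiltonian cycle H, let X_H = 1 if all 9 edges of H are present in G. Then P[X_H = 1] = p^{9} = (1/3)^{9} = 1/19683.
By linearity of expectation: E[X] = Σ_H E[X_H] = 20160 · p^{9} = 20160 · 1/19683 = 2240/2187.
Numerically: E[X] ≈ 1.0242.

E[X] = 20160 · (1/3)^{9} = 2240/2187 ≈ 1.0242.


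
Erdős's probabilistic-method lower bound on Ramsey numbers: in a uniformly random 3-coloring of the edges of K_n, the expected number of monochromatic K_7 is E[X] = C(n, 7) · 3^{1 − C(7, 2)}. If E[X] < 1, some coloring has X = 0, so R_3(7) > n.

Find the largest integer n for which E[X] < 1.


We need C(n, 7) · 3^{1 − 21} < 1, i.e. C(n, 7) < 3^{21 − 1} = 3486784401.
Check values of n near the boundary:
  n = 80: C(80, 7) = 3176716400; 3176716400 < 3486784401? YES
  n = 81: C(81, 7) = 3477216600; 3477216600 < 3486784401? YES
  n = 82: C(82, 7) = 3801756816; 3801756816 < 3486784401? NO
  n = 83: C(83, 7) = 4151918628; 4151918628 < 3486784401? NO
The largest n with C(n, 7) < 3486784401 is n = 81 (where E[X] = 42928600/43046721 ≈ 0.997). Hence R_3(7) > 81, i.e. R_3(7) ≥ 82.

Largest n = 81; hence R_3(7) > 81.


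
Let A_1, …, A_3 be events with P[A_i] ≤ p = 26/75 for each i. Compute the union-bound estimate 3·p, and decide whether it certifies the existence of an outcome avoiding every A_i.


Union bound: P[∪_{i=1}^{3} A_i] ≤ Σ_i P[A_i] ≤ 3·p = 3·(26/75) = 26/25.
Numerically: 26/25 ≈ 1.0400000.
Is 26/25 < 1? NO.
Since the bound 26/25 is ≥ 1, the union bound is uninformative here; it does NOT by itself certify existence.

3·p = 26/25 ≈ 1.0400000; existence NOT certified by the union bound.


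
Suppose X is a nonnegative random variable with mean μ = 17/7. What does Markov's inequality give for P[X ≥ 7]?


μ = E[X] = 17/7, a = 7.
Markov: P[X ≥ 7] ≤ μ/a = (17/7)/7 = 17/49.
Numerically: ≈ 0.34694.
(Since a = 7 > μ = 2.42857, the bound 17/49 is < 1 and informative.)

P[X ≥ 7] ≤ 17/49 ≈ 0.34694.


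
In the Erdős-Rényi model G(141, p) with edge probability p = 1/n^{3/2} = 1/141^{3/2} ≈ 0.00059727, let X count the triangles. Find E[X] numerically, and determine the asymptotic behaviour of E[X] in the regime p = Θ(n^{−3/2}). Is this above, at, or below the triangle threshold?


Number of potential triangles: C(141, 3) = 457310.
Each occurs with probability p³ ≈ (0.00059727)³ ≈ 2.1306592e-10.
By linearity: E[X] = C(141, 3)·p³ ≈ 457310 · 2.1306592e-10 ≈ 0.00010.
Since α = 3/2 > 1, p = c/n^{3/2} = o(1/n) is below the triangle threshold p ~ 1/n. Asymptotically E[X] ~ (c³/6)·n^{3(1−α)} = (1³/6)·n^{-1.5} → 0, so by Markov's inequality G has no triangles w.h.p.

E[X] ≈ 0.00010; in regime p = Θ(1/n^{3/2}) E[X] tends to 0 (below the triangle threshold p ~ 1/n).


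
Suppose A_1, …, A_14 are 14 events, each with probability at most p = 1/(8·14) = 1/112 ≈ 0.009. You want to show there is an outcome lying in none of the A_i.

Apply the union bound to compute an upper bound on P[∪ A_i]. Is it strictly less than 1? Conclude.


Union bound: P[∪_{i=1}^{14} A_i] ≤ Σ_i P[A_i] ≤ 14·p = 14·(1/112) = 1/8.
Numerically: 1/8 ≈ 0.125.
Is 1/8 < 1? YES.
Since P[∪ A_i] ≤ 1/8 < 1, the complement has P[∩ A_i^c] ≥ 1 − 1/8 = 7/8 > 0, so some outcome avoids every A_i.

14·p = 1/8 ≈ 0.125; existence CERTIFIED by the union bound.


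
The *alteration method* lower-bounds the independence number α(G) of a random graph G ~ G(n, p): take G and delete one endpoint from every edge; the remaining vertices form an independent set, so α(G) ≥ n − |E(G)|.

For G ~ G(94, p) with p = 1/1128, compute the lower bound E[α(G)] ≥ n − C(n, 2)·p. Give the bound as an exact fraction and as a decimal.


E[|E(G)|] = C(94, 2)·p = 4371 · (1/1128) = 31/8.
E[α(G)] ≥ n − E[|E(G)|] = 94 − 31/8 = 721/8.
Numerically: ≈ 90.125.
(This is only a lower bound; the true E[α(G)] may be larger.)

E[α(G)] ≥ 721/8 ≈ 90.125.


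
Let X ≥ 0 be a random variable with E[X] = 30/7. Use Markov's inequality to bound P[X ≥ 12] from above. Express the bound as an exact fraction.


μ = E[X] = 30/7, a = 12.
Markov: P[X ≥ 12] ≤ μ/a = (30/7)/12 = 5/14.
Numerically: ≈ 0.35714.
(Since a = 12 > μ = 4.28571, the bound 5/14 is < 1 and informative.)

P[X ≥ 12] ≤ 5/14 ≈ 0.35714.


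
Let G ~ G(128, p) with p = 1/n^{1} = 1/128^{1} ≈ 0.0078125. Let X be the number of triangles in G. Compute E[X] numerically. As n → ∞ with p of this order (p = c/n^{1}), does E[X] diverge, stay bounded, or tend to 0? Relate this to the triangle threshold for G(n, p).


Number of potential triangles: C(128, 3) = 341376.
Each occurs with probability p³ ≈ (0.0078125)³ ≈ 4.76837158e-07.
By linearity: E[X] = C(128, 3)·p³ ≈ 341376 · 4.76837158e-07 ≈ 0.162781.
Here α = 1, so p = 1/n is exactly at the triangle threshold p ~ 1/n. Asymptotically E[X] → c³/6 = 1³/6 = 1/6 ≈ 0.166667, a bounded constant. In this regime the triangle count is asymptotically Poisson(c³/6).

E[X] ≈ 0.162781; in regime p = Θ(1/n^{1}) E[X] stays bounded (at the triangle threshold p ~ 1/n).


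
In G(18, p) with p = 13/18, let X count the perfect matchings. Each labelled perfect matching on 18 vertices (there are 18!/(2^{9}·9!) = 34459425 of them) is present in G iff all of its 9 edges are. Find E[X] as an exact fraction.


K_18 has 18!/(2^{9}·9!) = 34459425 labelled perfect matchings.
For each such perfect matching H, let X_H = 1 if all 9 edges of H are present in G. Then P[X_H = 1] = p^{9} = (13/18)^{9} = 10604499373/198359290368.
By linearity of expectation: E[X] = Σ_H E[X_H] = 34459425 · p^{9} = 34459425 · 10604499373/198359290368 = 4511419145758525/2448880128.
Numerically: E[X] ≈ 1.8422e+06.

E[X] = 34459425 · (13/18)^{9} = 4511419145758525/2448880128 ≈ 1.8422e+06.


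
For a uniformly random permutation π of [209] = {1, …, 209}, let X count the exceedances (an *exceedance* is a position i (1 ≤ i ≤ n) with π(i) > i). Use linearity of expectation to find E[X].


Write X = Σ_{i=1}^{209} X_i, where X_i = 1_{π(i) > i}.
For each fixed i, π(i) is uniform over {1, …, 209} (marginal of a uniform permutation), so P[π(i) > i] = (n − i)/n. Summing: Σ_{i=1}^{209} (n − i)/n = (0 + 1 + … + 208)/209 = 209(209 − 1)/(2·209) = (209 − 1)/2.
Hence E[X] = Σ_{i=1}^{209} (209 − i)/209 = 104 ≈ 104.0000.

E[X] = 104 = 104.0000.


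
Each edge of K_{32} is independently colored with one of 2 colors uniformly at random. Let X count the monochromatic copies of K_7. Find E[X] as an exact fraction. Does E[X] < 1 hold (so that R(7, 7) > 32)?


E[X] = C(32, 7) · 2^{1 − 21} = 3365856 · 2^{−20} = 3365856/1048576.
As a reduced fraction: E[X] = 105183/32768 ≈ 3.209930.
Is E[X] < 1? NO.
Since E[X] ≥ 1, the first-moment bound is inconclusive at n = 32; it does NOT by itself certify R(7, 7) > 32.

E[X] = 105183/32768 ≈ 3.209930; E[X] ≥ 1; first-moment method inconclusive here.


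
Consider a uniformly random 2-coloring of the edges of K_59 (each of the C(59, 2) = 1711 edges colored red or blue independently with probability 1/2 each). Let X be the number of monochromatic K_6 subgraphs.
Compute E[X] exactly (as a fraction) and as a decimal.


Let X = Σ_S X_S over the C(59, 6) = 45057474 subsets S of size 6, where X_S = 1 if the K_6 on S is monochromatic.
For a fixed S, the K_6 on S has C(6, 2) = 15 edges. P[all 15 edges red] = (1/2)^15, and likewise for blue, so P[monochromatic] = 2·(1/2)^15 = 2^{1 − 15} = 1/16384.
By linearity of expectation: E[X] = C(59, 6) · 2^{1 − 15} = 45057474 · 1/16384 = 22528737/8192.
Numerically: E[X] ≈ 2750.08997.

E[X] = C(59,6)·2^(1−C(6,2)) = 22528737/8192 ≈ 2750.08997.


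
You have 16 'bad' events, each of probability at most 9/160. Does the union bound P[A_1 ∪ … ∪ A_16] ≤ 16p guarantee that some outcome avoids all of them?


Union bound: P[∪_{i=1}^{16} A_i] ≤ Σ_i P[A_i] ≤ 16·p = 16·(9/160) = 9/10.
Numerically: 9/10 ≈ 0.90000.
Is 9/10 < 1? YES.
Since P[∪ A_i] ≤ 9/10 < 1, the complement has P[∩ A_i^c] ≥ 1 − 9/10 = 1/10 > 0, so some outcome avoids every A_i.

16·p = 9/10 ≈ 0.90000; existence CERTIFIED by the union bound.


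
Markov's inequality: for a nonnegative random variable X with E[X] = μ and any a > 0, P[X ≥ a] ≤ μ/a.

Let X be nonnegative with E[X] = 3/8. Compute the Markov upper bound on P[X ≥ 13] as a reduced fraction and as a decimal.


μ = E[X] = 3/8, a = 13.
Markov: P[X ≥ 13] ≤ μ/a = (3/8)/13 = 3/104.
Numerically: ≈ 0.029.
(Since a = 13 > μ = 0.375, the bound 3/104 is < 1 and informative.)

P[X ≥ 13] ≤ 3/104 ≈ 0.029.


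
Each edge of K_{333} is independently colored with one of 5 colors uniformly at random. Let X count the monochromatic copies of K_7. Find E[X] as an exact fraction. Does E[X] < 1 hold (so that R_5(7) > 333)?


E[X] = C(333, 7) · 5^{1 − 21} = 84549532139028 · 5^{−20} = 84549532139028/95367431640625.
As a reduced fraction: E[X] = 84549532139028/95367431640625 ≈ 0.88657.
Is E[X] < 1? YES.
Since E[X] < 1, there exists a 5-coloring of K_{333} with no monochromatic K_7; hence R_5(7) > 333.

E[X] = 84549532139028/95367431640625 ≈ 0.88657; E[X] < 1, so R_5(7) > 333.


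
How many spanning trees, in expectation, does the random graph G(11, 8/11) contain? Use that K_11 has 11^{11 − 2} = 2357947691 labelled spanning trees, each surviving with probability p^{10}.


K_11 has 11^{11 − 2} = 2357947691 labelled spanning trees.
For each such spanning tree H, let X_H = 1 if all 10 edges of H are present in G. Then P[X_H = 1] = p^{10} = (8/11)^{10} = 1073741824/25937424601.
By linearity: E[X] = Σ_H E[X_H] = 2357947691 · p^{10} = 2357947691 · 1073741824/25937424601 = 1073741824/11.
Numerically: E[X] ≈ 9.76129e+07.

E[X] = 2357947691 · (8/11)^{10} = 1073741824/11 ≈ 9.76129e+07.


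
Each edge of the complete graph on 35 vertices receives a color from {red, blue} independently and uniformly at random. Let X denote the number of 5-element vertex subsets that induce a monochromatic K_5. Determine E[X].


Let X = Σ_S X_S over the C(35, 5) = 324632 subsets S of size 5, where X_S = 1 if the K_5 on S is monochromatic.
For a fixed S, the K_5 on S has C(5, 2) = 10 edges. P[all 10 edges red] = (1/2)^10, and likewise for blue, so P[monochromatic] = 2·(1/2)^10 = 2^{1 − 10} = 1/512.
By linearity: E[X] = C(35, 5) · 2^{1 − 10} = 324632 · 1/512 = 40579/64.
Numerically: E[X] ≈ 634.046875.

E[X] = C(35,5)·2^(1−C(5,2)) = 40579/64 ≈ 634.046875.


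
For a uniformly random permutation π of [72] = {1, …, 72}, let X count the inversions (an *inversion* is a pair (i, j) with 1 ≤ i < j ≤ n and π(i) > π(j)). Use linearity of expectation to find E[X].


Write X = Σ X_I over the C(72, 2) = 2556 pairs i < j, with X_I the indicator of one inversion.
There are 2556 indicators.
For each fixed pair i < j, the values π(i) and π(j) are two distinct elements of {1, …, 72} in uniformly random order; by symmetry P[π(i) > π(j)] = 1/2.
By linearity: E[X] = 2556 · (1/2) = C(72, 2) · (1/2) = 2556/2 = 1278 ≈ 1278.000000.

E[X] = 1278 = 1278.000000.


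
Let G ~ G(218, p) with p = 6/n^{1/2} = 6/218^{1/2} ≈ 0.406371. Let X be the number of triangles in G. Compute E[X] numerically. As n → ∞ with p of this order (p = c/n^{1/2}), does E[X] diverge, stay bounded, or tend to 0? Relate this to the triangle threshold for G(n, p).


Number of potential triangles: C(218, 3) = 1703016.
Each occurs with probability p³ ≈ (0.406371)³ ≈ 6.71071833e-02.
By linearity: E[X] = C(218, 3)·p³ ≈ 1703016 · 6.71071833e-02 ≈ 114284.606942.
Since α = 1/2 < 1, p = c/n^{1/2} ≫ 1/n is above the triangle threshold p ~ 1/n. Asymptotically E[X] ~ (c³/6)·n^{3(1−α)} = (6³/6)·n^{1.5} → ∞; triangles are abundant w.h.p.

E[X] ≈ 114284.606942; in regime p = Θ(1/n^{1/2}) E[X] diverges (above the triangle threshold p ~ 1/n).


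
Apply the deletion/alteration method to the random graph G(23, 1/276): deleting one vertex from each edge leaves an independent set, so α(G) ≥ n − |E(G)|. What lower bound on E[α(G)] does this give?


E[|E(G)|] = C(23, 2)·p = 253 · (1/276) = 11/12.
E[α(G)] ≥ n − E[|E(G)|] = 23 − 11/12 = 265/12.
Numerically: ≈ 22.0833.
(This is only a lower bound; the true E[α(G)] may be larger.)

E[α(G)] ≥ 265/12 ≈ 22.0833.


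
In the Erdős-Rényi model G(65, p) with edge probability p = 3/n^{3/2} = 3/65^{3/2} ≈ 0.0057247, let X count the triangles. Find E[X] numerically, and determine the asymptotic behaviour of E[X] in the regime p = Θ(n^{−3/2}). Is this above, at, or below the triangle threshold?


Number of potential triangles: C(65, 3) = 43680.
Each occurs with probability p³ ≈ (0.0057247)³ ≈ 1.8760900e-07.
By linearity: E[X] = C(65, 3)·p³ ≈ 43680 · 1.8760900e-07 ≈ 0.00819.
Since α = 3/2 > 1, p = c/n^{3/2} = o(1/n) is below the triangle threshold p ~ 1/n. Asymptotically E[X] ~ (c³/6)·n^{3(1−α)} = (3³/6)·n^{-1.5} → 0, so by Markov's inequality G has no triangles w.h.p.

E[X] ≈ 0.00819; in regime p = Θ(1/n^{3/2}) E[X] tends to 0 (below the triangle threshold p ~ 1/n).


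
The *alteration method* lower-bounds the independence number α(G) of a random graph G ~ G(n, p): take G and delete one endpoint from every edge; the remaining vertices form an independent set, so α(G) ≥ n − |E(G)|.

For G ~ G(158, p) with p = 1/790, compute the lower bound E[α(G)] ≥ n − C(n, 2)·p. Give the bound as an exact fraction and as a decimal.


E[|E(G)|] = C(158, 2)·p = 12403 · (1/790) = 157/10.
E[α(G)] ≥ n − E[|E(G)|] = 158 − 157/10 = 1423/10.
Numerically: ≈ 142.30000.
(This is only a lower bound; the true E[α(G)] may be larger.)

E[α(G)] ≥ 1423/10 ≈ 142.30000.


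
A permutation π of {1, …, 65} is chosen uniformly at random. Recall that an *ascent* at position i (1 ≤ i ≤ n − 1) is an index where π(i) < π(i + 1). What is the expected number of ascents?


Write X = Σ X_I over i = 1, …, 64, with X_I the indicator of one ascent.
There are 64 indicators.
For each fixed i, the pair (π(i), π(i+1)) is a uniformly random ordered pair of distinct values from {1, …, 65}; by symmetry P[π(i) < π(i+1)] = 1/2.
By linearity: E[X] = 64 · (1/2) = (65 − 1) · (1/2) = 32 ≈ 32.000.

E[X] = 32 = 32.000.


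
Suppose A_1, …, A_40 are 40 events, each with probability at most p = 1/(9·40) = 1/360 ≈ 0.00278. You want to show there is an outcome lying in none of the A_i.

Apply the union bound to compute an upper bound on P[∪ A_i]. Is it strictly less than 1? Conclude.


Union bound: P[∪_{i=1}^{40} A_i] ≤ Σ_i P[A_i] ≤ 40·p = 40·(1/360) = 1/9.
Numerically: 1/9 ≈ 0.11111.
Is 1/9 < 1? YES.
Since P[∪ A_i] ≤ 1/9 < 1, the complement has P[∩ A_i^c] ≥ 1 − 1/9 = 8/9 > 0, so some outcome avoids every A_i.

40·p = 1/9 ≈ 0.11111; existence CERTIFIED by the union bound.


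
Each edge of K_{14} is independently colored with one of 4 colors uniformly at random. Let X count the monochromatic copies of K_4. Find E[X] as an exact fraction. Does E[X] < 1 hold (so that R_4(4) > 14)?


E[X] = C(14, 4) · 4^{1 − 6} = 1001 · 4^{−5} = 1001/1024.
As a reduced fraction: E[X] = 1001/1024 ≈ 0.97754.
Is E[X] < 1? YES.
Since E[X] < 1, there exists a 4-coloring of K_{14} with no monochromatic K_4; hence R_4(4) > 14.

E[X] = 1001/1024 ≈ 0.97754; E[X] < 1, so R_4(4) > 14.
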